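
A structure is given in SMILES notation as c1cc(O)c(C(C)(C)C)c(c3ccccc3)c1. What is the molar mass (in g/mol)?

Atom tally by fragment:
  benzene ring core → C:6 H:6
  (− 3 ring H displaced by substituents)
  + OH → O:1 H:1
  + C(CH3)3 → C:4 H:9
  + C6H5 → C:6 H:5
Element totals:
  C: 16
  H: 18
  O: 1
Molecular formula: C16H18O.
  M = 16(12.011) + 18(1.008) + 15.999
    = 192.176 + 18.144 + 15.999 = 226.319

226.32 g/mol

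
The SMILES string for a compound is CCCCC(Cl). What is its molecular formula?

C5H11Cl

Atom tally by fragment:
  CH3 → C:1 H:3
  CH2 → C:1 H:2
  CH2 → C:1 H:2
  CH2 → C:1 H:2
  CH2Cl → C:1 H:2 Cl:1
Element totals:
  C: 5
  H: 11
  Cl: 1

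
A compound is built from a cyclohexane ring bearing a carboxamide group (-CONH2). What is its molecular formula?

Atom tally by fragment:
  cyclohexane ring core → C:6 H:12
  (− 1 ring H displaced by substituents)
  + CONH2 → C:1 H:2 O:1 N:1
Element totals:
  C: 7
  H: 13
  N: 1
  O: 1

C7H13NO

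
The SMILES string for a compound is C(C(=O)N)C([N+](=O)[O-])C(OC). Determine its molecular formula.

C5H10N2O4

Atom tally by fragment:
  H2NOCCH2 → C:2 H:4 O:1 N:1
  CH(NO2) → C:1 H:1 N:1 O:2
  CH2OCH3 → C:2 H:5 O:1
Element totals:
  C: 5
  H: 10
  N: 2
  O: 4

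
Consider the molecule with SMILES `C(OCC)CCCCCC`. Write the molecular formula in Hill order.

C9H20O

Atom tally by fragment:
  C2H5OCH2 → C:3 H:7 O:1
  CH2 → C:1 H:2
  CH2 → C:1 H:2
  CH2 → C:1 H:2
  CH2 → C:1 H:2
  CH2 → C:1 H:2
  CH3 → C:1 H:3
Element totals:
  C: 9
  H: 20
  O: 1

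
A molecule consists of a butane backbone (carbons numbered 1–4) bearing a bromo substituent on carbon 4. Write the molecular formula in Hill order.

C4H9Br

Atom tally by fragment:
  CH3 → C:1 H:3
  CH2 → C:1 H:2
  CH2 → C:1 H:2
  CH2Br → C:1 H:2 Br:1
Element totals:
  C: 4
  H: 9
  Br: 1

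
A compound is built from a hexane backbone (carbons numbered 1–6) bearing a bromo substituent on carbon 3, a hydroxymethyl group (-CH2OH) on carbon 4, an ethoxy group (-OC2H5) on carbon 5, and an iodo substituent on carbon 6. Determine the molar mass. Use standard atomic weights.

365.05 g/mol

Atom tally by fragment:
  CH3 → C:1 H:3
  CH2 → C:1 H:2
  CH(Br) → C:1 H:1 Br:1
  CH(CH2OH) → C:2 H:4 O:1
  CH(OC2H5) → C:3 H:6 O:1
  CH2I → C:1 H:2 I:1
Element totals:
  C: 9
  H: 18
  Br: 1
  I: 1
  O: 2
Molecular formula: C9H18BrIO2.
  M = 9(12.011) + 18(1.008) + 79.904 + 126.904 + 2(15.999)
    = 108.099 + 18.144 + 79.904 + 126.904 + 31.998 = 365.049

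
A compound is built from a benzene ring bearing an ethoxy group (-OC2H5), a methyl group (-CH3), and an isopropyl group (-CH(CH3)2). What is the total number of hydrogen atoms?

Atom tally by fragment:
  benzene ring core → C:6 H:6
  (− 3 ring H displaced by substituents)
  + OC2H5 → C:2 H:5 O:1
  + CH3 → C:1 H:3
  + CH(CH3)2 → C:3 H:7
Element totals:
  C: 12
  H: 18
  O: 1

18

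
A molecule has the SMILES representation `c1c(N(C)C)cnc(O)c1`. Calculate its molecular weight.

138.17 g/mol

Atom tally by fragment:
  pyridine ring core → C:5 H:5 N:1
  (− 2 ring H displaced by substituents)
  + N(CH3)2 → N:1 C:2 H:6
  + OH → O:1 H:1
Element totals:
  C: 7
  H: 10
  N: 2
  O: 1
Molecular formula: C7H10N2O.
  M = 7(12.011) + 10(1.008) + 2(14.007) + 15.999
    = 84.077 + 10.080 + 28.014 + 15.999 = 138.170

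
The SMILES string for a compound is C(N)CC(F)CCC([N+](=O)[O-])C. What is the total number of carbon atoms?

7

Atom tally by fragment:
  H2NCH2 → C:1 H:4 N:1
  CH2 → C:1 H:2
  CH(F) → C:1 H:1 F:1
  CH2 → C:1 H:2
  CH2 → C:1 H:2
  CH(NO2) → C:1 H:1 N:1 O:2
  CH3 → C:1 H:3
Element totals:
  C: 7
  H: 15
  F: 1
  N: 2
  O: 2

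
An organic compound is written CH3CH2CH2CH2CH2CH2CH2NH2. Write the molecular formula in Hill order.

C7H17N

Element totals:
  C: 7
  H: 17
  N: 1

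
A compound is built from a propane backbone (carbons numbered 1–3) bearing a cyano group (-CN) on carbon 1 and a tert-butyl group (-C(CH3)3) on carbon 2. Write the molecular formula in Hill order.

Atom tally by fragment:
  NCCH2 → C:2 H:2 N:1
  CH(C(CH3)3) → C:5 H:10
  CH3 → C:1 H:3
Element totals:
  C: 8
  H: 15
  N: 1

C8H15N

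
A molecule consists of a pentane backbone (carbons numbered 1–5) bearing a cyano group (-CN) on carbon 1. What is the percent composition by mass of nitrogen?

Atom tally by fragment:
  NCCH2 → C:2 H:2 N:1
  CH2 → C:1 H:2
  CH2 → C:1 H:2
  CH2 → C:1 H:2
  CH3 → C:1 H:3
Element totals:
  C: 6
  H: 11
  N: 1
Molecular formula: C6H11N.
Molar mass = 97.161 g/mol.
Mass from N: 1 × 14.007 = 14.007 g/mol.
%N = 14.007 / 97.161 × 100 = 14.42%.

14.42%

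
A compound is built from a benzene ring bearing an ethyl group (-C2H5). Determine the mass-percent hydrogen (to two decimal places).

9.49%

Atom tally by fragment:
  benzene ring core → C:6 H:6
  (− 1 ring H displaced by substituents)
  + C2H5 → C:2 H:5
Element totals:
  C: 8
  H: 10
Molecular formula: C8H10.
Molar mass = 106.168 g/mol.
Mass from H: 10 × 1.008 = 10.080 g/mol.
%H = 10.080 / 106.168 × 100 = 9.49%.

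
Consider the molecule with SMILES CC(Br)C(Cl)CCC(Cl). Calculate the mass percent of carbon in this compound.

Atom tally by fragment:
  CH3 → C:1 H:3
  CH(Br) → C:1 H:1 Br:1
  CH(Cl) → C:1 H:1 Cl:1
  CH2 → C:1 H:2
  CH2 → C:1 H:2
  CH2Cl → C:1 H:2 Cl:1
Element totals:
  C: 6
  H: 11
  Br: 1
  Cl: 2
Molecular formula: C6H11BrCl2.
Molar mass = 233.958 g/mol.
Mass from C: 6 × 12.011 = 72.066 g/mol.
%C = 72.066 / 233.958 × 100 = 30.80%.

30.80%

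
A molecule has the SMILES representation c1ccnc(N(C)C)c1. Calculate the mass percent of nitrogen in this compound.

22.93%

Atom tally by fragment:
  pyridine ring core → C:5 H:5 N:1
  (− 1 ring H displaced by substituents)
  + N(CH3)2 → N:1 C:2 H:6
Element totals:
  C: 7
  H: 10
  N: 2
Molecular formula: C7H10N2.
Molar mass = 122.171 g/mol.
Mass from N: 2 × 14.007 = 28.014 g/mol.
%N = 28.014 / 122.171 × 100 = 22.93%.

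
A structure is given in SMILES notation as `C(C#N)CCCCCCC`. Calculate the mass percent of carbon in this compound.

77.63%

Atom tally by fragment:
  NCCH2 → C:2 H:2 N:1
  CH2 → C:1 H:2
  CH2 → C:1 H:2
  CH2 → C:1 H:2
  CH2 → C:1 H:2
  CH2 → C:1 H:2
  CH2 → C:1 H:2
  CH3 → C:1 H:3
Element totals:
  C: 9
  H: 17
  N: 1
Molecular formula: C9H17N.
Molar mass = 139.242 g/mol.
Mass from C: 9 × 12.011 = 108.099 g/mol.
%C = 108.099 / 139.242 × 100 = 77.63%.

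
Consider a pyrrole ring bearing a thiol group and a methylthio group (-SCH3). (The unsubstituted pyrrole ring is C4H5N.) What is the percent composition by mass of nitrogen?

Atom tally by fragment:
  pyrrole ring core → C:4 H:5 N:1
  (− 2 ring H displaced by substituents)
  + SH → S:1 H:1
  + SCH3 → C:1 H:3 S:1
Element totals:
  C: 5
  H: 7
  N: 1
  S: 2
Molecular formula: C5H7NS2.
Molar mass = 145.238 g/mol.
Mass from N: 1 × 14.007 = 14.007 g/mol.
%N = 14.007 / 145.238 × 100 = 9.64%.

9.64%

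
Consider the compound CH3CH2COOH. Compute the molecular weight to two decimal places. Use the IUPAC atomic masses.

74.08 g/mol

Atom tally by fragment:
  CH3 → C:1 H:3
  CH2COOH → C:2 H:3 O:2
Element totals:
  C: 3
  H: 6
  O: 2
Molecular formula: C3H6O2.
  M = 3(12.011) + 6(1.008) + 2(15.999)
    = 36.033 + 6.048 + 31.998 = 74.079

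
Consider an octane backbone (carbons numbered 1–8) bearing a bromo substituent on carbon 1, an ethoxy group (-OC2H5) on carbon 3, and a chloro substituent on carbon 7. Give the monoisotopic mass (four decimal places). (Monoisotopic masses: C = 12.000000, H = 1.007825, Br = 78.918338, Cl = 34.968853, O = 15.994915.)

270.0386

Atom tally by fragment:
  BrCH2 → C:1 H:2 Br:1
  CH2 → C:1 H:2
  CH(OC2H5) → C:3 H:6 O:1
  CH2 → C:1 H:2
  CH2 → C:1 H:2
  CH2 → C:1 H:2
  CH(Cl) → C:1 H:1 Cl:1
  CH3 → C:1 H:3
Element totals:
  C: 10
  H: 20
  Br: 1
  Cl: 1
  O: 1
Molecular formula: C10H20BrClO.
  M = 10(12.0) + 20(1.007825) + 78.918338 + 34.968853 + 15.994915
    = 120.000000 + 20.156500 + 78.918338 + 34.968853 + 15.994915 = 270.038606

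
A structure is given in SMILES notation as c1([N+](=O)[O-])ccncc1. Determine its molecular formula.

Atom tally by fragment:
  pyridine ring core → C:5 H:5 N:1
  (− 1 ring H displaced by substituents)
  + NO2 → N:1 O:2
Element totals:
  C: 5
  H: 4
  N: 2
  O: 2

C5H4N2O2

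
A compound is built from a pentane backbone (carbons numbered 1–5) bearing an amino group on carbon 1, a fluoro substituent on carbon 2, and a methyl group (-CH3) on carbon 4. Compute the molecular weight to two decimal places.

Atom tally by fragment:
  H2NCH2 → C:1 H:4 N:1
  CH(F) → C:1 H:1 F:1
  CH2 → C:1 H:2
  CH(CH3) → C:2 H:4
  CH3 → C:1 H:3
Element totals:
  C: 6
  H: 14
  F: 1
  N: 1
Molecular formula: C6H14FN.
  M = 6(12.011) + 14(1.008) + 18.998 + 14.007
    = 72.066 + 14.112 + 18.998 + 14.007 = 119.183

119.18 g/mol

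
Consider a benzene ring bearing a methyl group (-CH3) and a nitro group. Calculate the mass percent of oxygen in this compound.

23.33%

Atom tally by fragment:
  benzene ring core → C:6 H:6
  (− 2 ring H displaced by substituents)
  + CH3 → C:1 H:3
  + NO2 → N:1 O:2
Element totals:
  C: 7
  H: 7
  N: 1
  O: 2
Molecular formula: C7H7NO2.
Molar mass = 137.138 g/mol.
Mass from O: 2 × 15.999 = 31.998 g/mol.
%O = 31.998 / 137.138 × 100 = 23.33%.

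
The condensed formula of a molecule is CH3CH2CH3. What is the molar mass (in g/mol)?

44.10 g/mol

Atom tally by fragment:
  CH3 → C:1 H:3
  CH2 → C:1 H:2
  CH3 → C:1 H:3
Element totals:
  C: 3
  H: 8
Molecular formula: C3H8.
  M = 3(12.011) + 8(1.008)
    = 36.033 + 8.064 = 44.097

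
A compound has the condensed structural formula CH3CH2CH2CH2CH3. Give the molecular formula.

Element totals:
  C: 5
  H: 12

C5H12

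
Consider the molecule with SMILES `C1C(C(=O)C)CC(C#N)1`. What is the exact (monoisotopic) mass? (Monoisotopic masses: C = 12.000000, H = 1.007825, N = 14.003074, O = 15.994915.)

123.0684

Atom tally by fragment:
  cyclobutane ring core → C:4 H:8
  (− 2 ring H displaced by substituents)
  + COCH3 → C:2 H:3 O:1
  + CN → C:1 N:1
Element totals:
  C: 7
  H: 9
  N: 1
  O: 1
Molecular formula: C7H9NO.
  M = 7(12.0) + 9(1.007825) + 14.003074 + 15.994915
    = 84.000000 + 9.070425 + 14.003074 + 15.994915 = 123.068414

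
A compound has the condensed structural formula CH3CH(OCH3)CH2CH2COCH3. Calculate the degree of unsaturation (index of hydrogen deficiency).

Element totals:
  C: 7
  H: 14
  O: 2
Molecular formula: C7H14O2.
DoU = (2C + 2 + N − H − X) / 2 = (2·7 + 2 + 0 − 14 − 0) / 2 = 1.

1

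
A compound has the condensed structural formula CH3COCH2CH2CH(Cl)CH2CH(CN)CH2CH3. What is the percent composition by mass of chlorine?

Element totals:
  C: 10
  H: 16
  Cl: 1
  N: 1
  O: 1
Molecular formula: C10H16ClNO.
Molar mass = 201.694 g/mol.
Mass from Cl: 1 × 35.45 = 35.450 g/mol.
%Cl = 35.450 / 201.694 × 100 = 17.58%.

17.58%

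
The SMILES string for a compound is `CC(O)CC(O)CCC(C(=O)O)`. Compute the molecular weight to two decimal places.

176.21 g/mol

Atom tally by fragment:
  CH3 → C:1 H:3
  CH(OH) → C:1 H:2 O:1
  CH2 → C:1 H:2
  CH(OH) → C:1 H:2 O:1
  CH2 → C:1 H:2
  CH2 → C:1 H:2
  CH2COOH → C:2 H:3 O:2
Element totals:
  C: 8
  H: 16
  O: 4
Molecular formula: C8H16O4.
  M = 8(12.011) + 16(1.008) + 4(15.999)
    = 96.088 + 16.128 + 63.996 = 176.212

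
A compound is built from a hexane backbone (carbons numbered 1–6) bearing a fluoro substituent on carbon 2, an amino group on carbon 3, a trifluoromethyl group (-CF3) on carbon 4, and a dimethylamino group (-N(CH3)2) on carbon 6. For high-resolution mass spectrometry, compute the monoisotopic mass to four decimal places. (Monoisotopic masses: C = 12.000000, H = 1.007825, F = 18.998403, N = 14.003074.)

Atom tally by fragment:
  CH3 → C:1 H:3
  CH(F) → C:1 H:1 F:1
  CH(NH2) → C:1 H:3 N:1
  CH(CF3) → C:2 H:1 F:3
  CH2 → C:1 H:2
  CH2N(CH3)2 → C:3 H:8 N:1
Element totals:
  C: 9
  H: 18
  F: 4
  N: 2
Molecular formula: C9H18F4N2.
  M = 9(12.0) + 18(1.007825) + 4(18.998403) + 2(14.003074)
    = 108.000000 + 18.140850 + 75.993612 + 28.006148 = 230.140610

230.1406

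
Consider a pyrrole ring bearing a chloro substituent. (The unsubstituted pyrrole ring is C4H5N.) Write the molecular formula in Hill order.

Atom tally by fragment:
  pyrrole ring core → C:4 H:5 N:1
  (− 1 ring H displaced by substituents)
  + Cl → Cl:1
Element totals:
  C: 4
  H: 4
  Cl: 1
  N: 1

C4H4ClN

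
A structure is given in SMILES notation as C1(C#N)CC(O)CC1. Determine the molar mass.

111.14 g/mol

Atom tally by fragment:
  cyclopentane ring core → C:5 H:10
  (− 2 ring H displaced by substituents)
  + CN → C:1 N:1
  + OH → O:1 H:1
Element totals:
  C: 6
  H: 9
  N: 1
  O: 1
Molecular formula: C6H9NO.
  M = 6(12.011) + 9(1.008) + 14.007 + 15.999
    = 72.066 + 9.072 + 14.007 + 15.999 = 111.144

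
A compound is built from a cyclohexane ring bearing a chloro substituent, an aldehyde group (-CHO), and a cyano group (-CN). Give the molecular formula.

C8H10ClNO

Atom tally by fragment:
  cyclohexane ring core → C:6 H:12
  (− 3 ring H displaced by substituents)
  + Cl → Cl:1
  + CHO → C:1 H:1 O:1
  + CN → C:1 N:1
Element totals:
  C: 8
  H: 10
  Cl: 1
  N: 1
  O: 1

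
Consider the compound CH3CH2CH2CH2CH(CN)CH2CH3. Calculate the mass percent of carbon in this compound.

76.74%

Atom tally by fragment:
  CH3 → C:1 H:3
  CH2 → C:1 H:2
  CH2 → C:1 H:2
  CH2 → C:1 H:2
  CH(CN) → C:2 H:1 N:1
  CH2 → C:1 H:2
  CH3 → C:1 H:3
Element totals:
  C: 8
  H: 15
  N: 1
Molecular formula: C8H15N.
Molar mass = 125.215 g/mol.
Mass from C: 8 × 12.011 = 96.088 g/mol.
%C = 96.088 / 125.215 × 100 = 76.74%.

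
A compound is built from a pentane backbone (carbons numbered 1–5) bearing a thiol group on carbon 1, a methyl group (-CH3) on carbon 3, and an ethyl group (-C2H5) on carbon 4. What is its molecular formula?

C8H18S

Atom tally by fragment:
  HSCH2 → C:1 H:3 S:1
  CH2 → C:1 H:2
  CH(CH3) → C:2 H:4
  CH(C2H5) → C:3 H:6
  CH3 → C:1 H:3
Element totals:
  C: 8
  H: 18
  S: 1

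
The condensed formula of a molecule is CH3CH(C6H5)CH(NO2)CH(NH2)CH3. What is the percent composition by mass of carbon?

Atom tally by fragment:
  CH3 → C:1 H:3
  CH(C6H5) → C:7 H:6
  CH(NO2) → C:1 H:1 N:1 O:2
  CH(NH2) → C:1 H:3 N:1
  CH3 → C:1 H:3
Element totals:
  C: 11
  H: 16
  N: 2
  O: 2
Molecular formula: C11H16N2O2.
Molar mass = 208.261 g/mol.
Mass from C: 11 × 12.011 = 132.121 g/mol.
%C = 132.121 / 208.261 × 100 = 63.44%.

63.44%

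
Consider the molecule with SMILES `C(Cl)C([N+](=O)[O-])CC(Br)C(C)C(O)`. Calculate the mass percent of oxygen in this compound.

Atom tally by fragment:
  ClCH2 → C:1 H:2 Cl:1
  CH(NO2) → C:1 H:1 N:1 O:2
  CH2 → C:1 H:2
  CH(Br) → C:1 H:1 Br:1
  CH(CH3) → C:2 H:4
  CH2OH → C:1 H:3 O:1
Element totals:
  C: 7
  H: 13
  Br: 1
  Cl: 1
  N: 1
  O: 3
Molecular formula: C7H13BrClNO3.
Molar mass = 274.539 g/mol.
Mass from O: 3 × 15.999 = 47.997 g/mol.
%O = 47.997 / 274.539 × 100 = 17.48%.

17.48%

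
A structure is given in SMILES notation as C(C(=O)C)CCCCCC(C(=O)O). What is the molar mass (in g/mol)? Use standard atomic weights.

186.25 g/mol

Atom tally by fragment:
  CH3COCH2 → C:3 H:5 O:1
  CH2 → C:1 H:2
  CH2 → C:1 H:2
  CH2 → C:1 H:2
  CH2 → C:1 H:2
  CH2 → C:1 H:2
  CH2COOH → C:2 H:3 O:2
Element totals:
  C: 10
  H: 18
  O: 3
Molecular formula: C10H18O3.
  M = 10(12.011) + 18(1.008) + 3(15.999)
    = 120.110 + 18.144 + 47.997 = 186.251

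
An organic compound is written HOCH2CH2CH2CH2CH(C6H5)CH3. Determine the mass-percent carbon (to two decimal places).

Atom tally by fragment:
  HOCH2CH2 → C:2 H:5 O:1
  CH2 → C:1 H:2
  CH2 → C:1 H:2
  CH(C6H5) → C:7 H:6
  CH3 → C:1 H:3
Element totals:
  C: 12
  H: 18
  O: 1
Molecular formula: C12H18O.
Molar mass = 178.275 g/mol.
Mass from C: 12 × 12.011 = 144.132 g/mol.
%C = 144.132 / 178.275 × 100 = 80.85%.

80.85%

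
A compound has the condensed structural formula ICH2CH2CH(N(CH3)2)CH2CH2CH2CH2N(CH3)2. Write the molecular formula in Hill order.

C11H25IN2

Atom tally by fragment:
  ICH2 → C:1 H:2 I:1
  CH2 → C:1 H:2
  CH(N(CH3)2) → C:3 H:7 N:1
  CH2 → C:1 H:2
  CH2 → C:1 H:2
  CH2 → C:1 H:2
  CH2N(CH3)2 → C:3 H:8 N:1
Element totals:
  C: 11
  H: 25
  I: 1
  N: 2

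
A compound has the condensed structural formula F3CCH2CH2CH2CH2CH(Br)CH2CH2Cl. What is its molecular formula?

Atom tally by fragment:
  F3CCH2 → C:2 H:2 F:3
  CH2 → C:1 H:2
  CH2 → C:1 H:2
  CH2 → C:1 H:2
  CH(Br) → C:1 H:1 Br:1
  CH2 → C:1 H:2
  CH2Cl → C:1 H:2 Cl:1
Element totals:
  C: 8
  H: 13
  Br: 1
  Cl: 1
  F: 3

C8H13BrClF3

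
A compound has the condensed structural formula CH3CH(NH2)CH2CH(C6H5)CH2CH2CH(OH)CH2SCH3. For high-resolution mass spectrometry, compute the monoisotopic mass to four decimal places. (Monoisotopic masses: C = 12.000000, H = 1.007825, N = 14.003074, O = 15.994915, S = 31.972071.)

267.1657

Atom tally by fragment:
  CH3 → C:1 H:3
  CH(NH2) → C:1 H:3 N:1
  CH2 → C:1 H:2
  CH(C6H5) → C:7 H:6
  CH2 → C:1 H:2
  CH2 → C:1 H:2
  CH(OH) → C:1 H:2 O:1
  CH2SCH3 → C:2 H:5 S:1
Element totals:
  C: 15
  H: 25
  N: 1
  O: 1
  S: 1
Molecular formula: C15H25NOS.
  M = 15(12.0) + 25(1.007825) + 14.003074 + 15.994915 + 31.972071
    = 180.000000 + 25.195625 + 14.003074 + 15.994915 + 31.972071 = 267.165685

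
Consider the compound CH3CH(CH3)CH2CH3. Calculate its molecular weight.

72.15 g/mol

Atom tally by fragment:
  CH3 → C:1 H:3
  CH(CH3) → C:2 H:4
  CH2 → C:1 H:2
  CH3 → C:1 H:3
Element totals:
  C: 5
  H: 12
Molecular formula: C5H12.
  M = 5(12.011) + 12(1.008)
    = 60.055 + 12.096 = 72.151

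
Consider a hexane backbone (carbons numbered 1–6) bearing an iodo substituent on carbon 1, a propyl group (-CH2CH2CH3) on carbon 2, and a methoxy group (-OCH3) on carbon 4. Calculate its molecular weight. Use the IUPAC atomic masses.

284.18 g/mol

Atom tally by fragment:
  ICH2 → C:1 H:2 I:1
  CH(CH2CH2CH3) → C:4 H:8
  CH2 → C:1 H:2
  CH(OCH3) → C:2 H:4 O:1
  CH2 → C:1 H:2
  CH3 → C:1 H:3
Element totals:
  C: 10
  H: 21
  I: 1
  O: 1
Molecular formula: C10H21IO.
  M = 10(12.011) + 21(1.008) + 126.904 + 15.999
    = 120.110 + 21.168 + 126.904 + 15.999 = 284.181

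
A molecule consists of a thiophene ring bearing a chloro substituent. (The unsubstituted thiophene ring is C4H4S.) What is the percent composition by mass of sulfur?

27.04%

Atom tally by fragment:
  thiophene ring core → C:4 H:4 S:1
  (− 1 ring H displaced by substituents)
  + Cl → Cl:1
Element totals:
  C: 4
  H: 3
  Cl: 1
  S: 1
Molecular formula: C4H3ClS.
Molar mass = 118.578 g/mol.
Mass from S: 1 × 32.06 = 32.060 g/mol.
%S = 32.060 / 118.578 × 100 = 27.04%.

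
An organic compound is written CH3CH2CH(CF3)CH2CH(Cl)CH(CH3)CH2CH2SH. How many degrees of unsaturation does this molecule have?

Element totals:
  C: 10
  H: 18
  Cl: 1
  F: 3
  S: 1
Molecular formula: C10H18ClF3S.
DoU = (2C + 2 + N − H − X) / 2 = (2·10 + 2 + 0 − 18 − 4) / 2 = 0.

0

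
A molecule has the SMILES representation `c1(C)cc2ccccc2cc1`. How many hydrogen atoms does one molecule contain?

10

Atom tally by fragment:
  naphthalene ring system core → C:10 H:8
  (− 1 ring H displaced by substituents)
  + CH3 → C:1 H:3
Element totals:
  C: 11
  H: 10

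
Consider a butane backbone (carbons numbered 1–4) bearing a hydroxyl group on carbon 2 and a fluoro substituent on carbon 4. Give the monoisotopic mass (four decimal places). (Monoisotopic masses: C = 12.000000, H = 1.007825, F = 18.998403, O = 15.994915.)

92.0637

Atom tally by fragment:
  CH3 → C:1 H:3
  CH(OH) → C:1 H:2 O:1
  CH2 → C:1 H:2
  CH2F → C:1 H:2 F:1
Element totals:
  C: 4
  H: 9
  F: 1
  O: 1
Molecular formula: C4H9FO.
  M = 4(12.0) + 9(1.007825) + 18.998403 + 15.994915
    = 48.000000 + 9.070425 + 18.998403 + 15.994915 = 92.063743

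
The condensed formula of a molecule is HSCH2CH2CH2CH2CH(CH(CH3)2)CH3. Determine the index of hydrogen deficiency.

0

Atom tally by fragment:
  HSCH2 → C:1 H:3 S:1
  CH2 → C:1 H:2
  CH2 → C:1 H:2
  CH2 → C:1 H:2
  CH(CH(CH3)2) → C:4 H:8
  CH3 → C:1 H:3
Element totals:
  C: 9
  H: 20
  S: 1
Molecular formula: C9H20S.
DoU = (2C + 2 + N − H − X) / 2 = (2·9 + 2 + 0 − 20 − 0) / 2 = 0.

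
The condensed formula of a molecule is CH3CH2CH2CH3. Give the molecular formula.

Atom tally by fragment:
  CH3 → C:1 H:3
  CH2 → C:1 H:2
  CH2 → C:1 H:2
  CH3 → C:1 H:3
Element totals:
  C: 4
  H: 10

C4H10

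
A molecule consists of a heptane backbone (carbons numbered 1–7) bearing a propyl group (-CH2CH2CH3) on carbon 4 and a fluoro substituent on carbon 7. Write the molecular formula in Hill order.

Atom tally by fragment:
  CH3 → C:1 H:3
  CH2 → C:1 H:2
  CH2 → C:1 H:2
  CH(CH2CH2CH3) → C:4 H:8
  CH2 → C:1 H:2
  CH2 → C:1 H:2
  CH2F → C:1 H:2 F:1
Element totals:
  C: 10
  H: 21
  F: 1

C10H21F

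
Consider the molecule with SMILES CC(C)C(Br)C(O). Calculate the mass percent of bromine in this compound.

Atom tally by fragment:
  CH3 → C:1 H:3
  CH(CH3) → C:2 H:4
  CH(Br) → C:1 H:1 Br:1
  CH2OH → C:1 H:3 O:1
Element totals:
  C: 5
  H: 11
  Br: 1
  O: 1
Molecular formula: C5H11BrO.
Molar mass = 167.046 g/mol.
Mass from Br: 1 × 79.904 = 79.904 g/mol.
%Br = 79.904 / 167.046 × 100 = 47.83%.

47.83%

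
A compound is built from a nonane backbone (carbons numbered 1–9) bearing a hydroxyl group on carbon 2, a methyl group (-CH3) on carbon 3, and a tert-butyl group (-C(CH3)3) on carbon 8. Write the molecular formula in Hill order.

Atom tally by fragment:
  CH3 → C:1 H:3
  CH(OH) → C:1 H:2 O:1
  CH(CH3) → C:2 H:4
  CH2 → C:1 H:2
  CH2 → C:1 H:2
  CH2 → C:1 H:2
  CH2 → C:1 H:2
  CH(C(CH3)3) → C:5 H:10
  CH3 → C:1 H:3
Element totals:
  C: 14
  H: 30
  O: 1

C14H30O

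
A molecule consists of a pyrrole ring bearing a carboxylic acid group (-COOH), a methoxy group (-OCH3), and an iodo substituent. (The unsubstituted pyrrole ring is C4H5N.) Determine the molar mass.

Atom tally by fragment:
  pyrrole ring core → C:4 H:5 N:1
  (− 3 ring H displaced by substituents)
  + COOH → C:1 H:1 O:2
  + OCH3 → C:1 H:3 O:1
  + I → I:1
Element totals:
  C: 6
  H: 6
  I: 1
  N: 1
  O: 3
Molecular formula: C6H6INO3.
  M = 6(12.011) + 6(1.008) + 126.904 + 14.007 + 3(15.999)
    = 72.066 + 6.048 + 126.904 + 14.007 + 47.997 = 267.022

267.02 g/mol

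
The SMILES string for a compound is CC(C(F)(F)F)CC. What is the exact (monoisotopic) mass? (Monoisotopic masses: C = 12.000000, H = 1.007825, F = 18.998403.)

Atom tally by fragment:
  CH3 → C:1 H:3
  CH(CF3) → C:2 H:1 F:3
  CH2 → C:1 H:2
  CH3 → C:1 H:3
Element totals:
  C: 5
  H: 9
  F: 3
Molecular formula: C5H9F3.
  M = 5(12.0) + 9(1.007825) + 3(18.998403)
    = 60.000000 + 9.070425 + 56.995209 = 126.065634

126.0656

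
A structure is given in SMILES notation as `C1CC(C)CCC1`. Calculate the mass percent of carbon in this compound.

Atom tally by fragment:
  cyclohexane ring core → C:6 H:12
  (− 1 ring H displaced by substituents)
  + CH3 → C:1 H:3
Element totals:
  C: 7
  H: 14
Molecular formula: C7H14.
Molar mass = 98.189 g/mol.
Mass from C: 7 × 12.011 = 84.077 g/mol.
%C = 84.077 / 98.189 × 100 = 85.63%.

85.63%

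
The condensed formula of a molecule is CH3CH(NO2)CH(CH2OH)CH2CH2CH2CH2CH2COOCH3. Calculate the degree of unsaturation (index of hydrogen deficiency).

2

Atom tally by fragment:
  CH3 → C:1 H:3
  CH(NO2) → C:1 H:1 N:1 O:2
  CH(CH2OH) → C:2 H:4 O:1
  CH2 → C:1 H:2
  CH2 → C:1 H:2
  CH2 → C:1 H:2
  CH2 → C:1 H:2
  CH2COOCH3 → C:3 H:5 O:2
Element totals:
  C: 11
  H: 21
  N: 1
  O: 5
Molecular formula: C11H21NO5.
DoU = (2C + 2 + N − H − X) / 2 = (2·11 + 2 + 1 − 21 − 0) / 2 = 2.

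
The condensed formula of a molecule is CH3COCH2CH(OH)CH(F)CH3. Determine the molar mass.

134.15 g/mol

Atom tally by fragment:
  CH3COCH2 → C:3 H:5 O:1
  CH(OH) → C:1 H:2 O:1
  CH(F) → C:1 H:1 F:1
  CH3 → C:1 H:3
Element totals:
  C: 6
  H: 11
  F: 1
  O: 2
Molecular formula: C6H11FO2.
  M = 6(12.011) + 11(1.008) + 18.998 + 2(15.999)
    = 72.066 + 11.088 + 18.998 + 31.998 = 134.150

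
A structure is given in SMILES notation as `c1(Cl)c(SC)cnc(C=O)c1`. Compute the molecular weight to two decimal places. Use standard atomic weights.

187.64 g/mol

Atom tally by fragment:
  pyridine ring core → C:5 H:5 N:1
  (− 3 ring H displaced by substituents)
  + Cl → Cl:1
  + SCH3 → C:1 H:3 S:1
  + CHO → C:1 H:1 O:1
Element totals:
  C: 7
  H: 6
  Cl: 1
  N: 1
  O: 1
  S: 1
Molecular formula: C7H6ClNOS.
  M = 7(12.011) + 6(1.008) + 35.45 + 14.007 + 15.999 + 32.06
    = 84.077 + 6.048 + 35.450 + 14.007 + 15.999 + 32.060 = 187.641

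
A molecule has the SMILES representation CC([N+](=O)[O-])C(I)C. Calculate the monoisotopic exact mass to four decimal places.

Atom tally by fragment:
  CH3 → C:1 H:3
  CH(NO2) → C:1 H:1 N:1 O:2
  CH(I) → C:1 H:1 I:1
  CH3 → C:1 H:3
Element totals:
  C: 4
  H: 8
  I: 1
  N: 1
  O: 2
Molecular formula: C4H8INO2.
  M = 4(12.0) + 8(1.007825) + 126.904472 + 14.003074 + 2(15.994915)
    = 48.000000 + 8.062600 + 126.904472 + 14.003074 + 31.989830 = 228.959976

228.9600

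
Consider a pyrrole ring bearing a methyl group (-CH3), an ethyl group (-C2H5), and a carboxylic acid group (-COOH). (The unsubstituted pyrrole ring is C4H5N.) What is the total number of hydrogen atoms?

Atom tally by fragment:
  pyrrole ring core → C:4 H:5 N:1
  (− 3 ring H displaced by substituents)
  + CH3 → C:1 H:3
  + C2H5 → C:2 H:5
  + COOH → C:1 H:1 O:2
Element totals:
  C: 8
  H: 11
  N: 1
  O: 2

11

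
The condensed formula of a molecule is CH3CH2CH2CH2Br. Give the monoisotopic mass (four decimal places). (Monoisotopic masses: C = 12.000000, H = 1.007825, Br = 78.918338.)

Element totals:
  C: 4
  H: 9
  Br: 1
Molecular formula: C4H9Br.
  M = 4(12.0) + 9(1.007825) + 78.918338
    = 48.000000 + 9.070425 + 78.918338 = 135.988763

135.9888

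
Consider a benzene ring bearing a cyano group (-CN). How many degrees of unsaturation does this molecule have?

Atom tally by fragment:
  benzene ring core → C:6 H:6
  (− 1 ring H displaced by substituents)
  + CN → C:1 N:1
Element totals:
  C: 7
  H: 5
  N: 1
Molecular formula: C7H5N.
DoU = (2C + 2 + N − H − X) / 2 = (2·7 + 2 + 1 − 5 − 0) / 2 = 6.

6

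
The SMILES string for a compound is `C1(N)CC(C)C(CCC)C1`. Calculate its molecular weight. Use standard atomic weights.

141.26 g/mol

Atom tally by fragment:
  cyclopentane ring core → C:5 H:10
  (− 3 ring H displaced by substituents)
  + NH2 → N:1 H:2
  + CH3 → C:1 H:3
  + CH2CH2CH3 → C:3 H:7
Element totals:
  C: 9
  H: 19
  N: 1
Molecular formula: C9H19N.
  M = 9(12.011) + 19(1.008) + 14.007
    = 108.099 + 19.152 + 14.007 = 141.258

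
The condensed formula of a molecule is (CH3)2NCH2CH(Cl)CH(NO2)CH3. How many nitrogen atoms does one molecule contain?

2

Atom tally by fragment:
  (CH3)2NCH2 → C:3 H:8 N:1
  CH(Cl) → C:1 H:1 Cl:1
  CH(NO2) → C:1 H:1 N:1 O:2
  CH3 → C:1 H:3
Element totals:
  C: 6
  H: 13
  Cl: 1
  N: 2
  O: 2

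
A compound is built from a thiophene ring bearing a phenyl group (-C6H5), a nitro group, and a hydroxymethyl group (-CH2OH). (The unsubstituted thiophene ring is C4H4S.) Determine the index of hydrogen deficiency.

8

Atom tally by fragment:
  thiophene ring core → C:4 H:4 S:1
  (− 3 ring H displaced by substituents)
  + C6H5 → C:6 H:5
  + NO2 → N:1 O:2
  + CH2OH → C:1 H:3 O:1
Element totals:
  C: 11
  H: 9
  N: 1
  O: 3
  S: 1
Molecular formula: C11H9NO3S.
DoU = (2C + 2 + N − H − X) / 2 = (2·11 + 2 + 1 − 9 − 0) / 2 = 8.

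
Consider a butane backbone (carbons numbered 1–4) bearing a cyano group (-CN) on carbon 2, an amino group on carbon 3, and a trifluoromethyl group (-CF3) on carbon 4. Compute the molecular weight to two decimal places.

Atom tally by fragment:
  CH3 → C:1 H:3
  CH(CN) → C:2 H:1 N:1
  CH(NH2) → C:1 H:3 N:1
  CH2CF3 → C:2 H:2 F:3
Element totals:
  C: 6
  H: 9
  F: 3
  N: 2
Molecular formula: C6H9F3N2.
  M = 6(12.011) + 9(1.008) + 3(18.998) + 2(14.007)
    = 72.066 + 9.072 + 56.994 + 28.014 = 166.146

166.15 g/mol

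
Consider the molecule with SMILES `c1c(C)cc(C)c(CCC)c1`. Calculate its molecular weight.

Atom tally by fragment:
  benzene ring core → C:6 H:6
  (− 3 ring H displaced by substituents)
  + CH3 → C:1 H:3
  + CH3 → C:1 H:3
  + CH2CH2CH3 → C:3 H:7
Element totals:
  C: 11
  H: 16
Molecular formula: C11H16.
  M = 11(12.011) + 16(1.008)
    = 132.121 + 16.128 = 148.249

148.25 g/mol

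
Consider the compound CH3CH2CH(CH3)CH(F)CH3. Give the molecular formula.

C6H13F

Atom tally by fragment:
  CH3 → C:1 H:3
  CH2 → C:1 H:2
  CH(CH3) → C:2 H:4
  CH(F) → C:1 H:1 F:1
  CH3 → C:1 H:3
Element totals:
  C: 6
  H: 13
  F: 1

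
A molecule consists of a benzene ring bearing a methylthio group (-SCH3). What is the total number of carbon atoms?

7

Atom tally by fragment:
  benzene ring core → C:6 H:6
  (− 1 ring H displaced by substituents)
  + SCH3 → C:1 H:3 S:1
Element totals:
  C: 7
  H: 8
  S: 1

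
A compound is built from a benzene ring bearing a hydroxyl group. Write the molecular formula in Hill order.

C6H6O

Atom tally by fragment:
  benzene ring core → C:6 H:6
  (− 1 ring H displaced by substituents)
  + OH → O:1 H:1
Element totals:
  C: 6
  H: 6
  O: 1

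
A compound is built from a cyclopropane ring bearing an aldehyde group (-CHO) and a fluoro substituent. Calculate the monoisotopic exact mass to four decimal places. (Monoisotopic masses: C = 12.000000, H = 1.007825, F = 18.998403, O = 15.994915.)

88.0324

Atom tally by fragment:
  cyclopropane ring core → C:3 H:6
  (− 2 ring H displaced by substituents)
  + CHO → C:1 H:1 O:1
  + F → F:1
Element totals:
  C: 4
  H: 5
  F: 1
  O: 1
Molecular formula: C4H5FO.
  M = 4(12.0) + 5(1.007825) + 18.998403 + 15.994915
    = 48.000000 + 5.039125 + 18.998403 + 15.994915 = 88.032443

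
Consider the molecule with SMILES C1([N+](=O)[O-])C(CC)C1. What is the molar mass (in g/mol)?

Atom tally by fragment:
  cyclopropane ring core → C:3 H:6
  (− 2 ring H displaced by substituents)
  + NO2 → N:1 O:2
  + C2H5 → C:2 H:5
Element totals:
  C: 5
  H: 9
  N: 1
  O: 2
Molecular formula: C5H9NO2.
  M = 5(12.011) + 9(1.008) + 14.007 + 2(15.999)
    = 60.055 + 9.072 + 14.007 + 31.998 = 115.132

115.13 g/mol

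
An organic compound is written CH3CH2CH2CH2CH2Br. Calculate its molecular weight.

Atom tally by fragment:
  CH3 → C:1 H:3
  CH2 → C:1 H:2
  CH2 → C:1 H:2
  CH2 → C:1 H:2
  CH2Br → C:1 H:2 Br:1
Element totals:
  C: 5
  H: 11
  Br: 1
Molecular formula: C5H11Br.
  M = 5(12.011) + 11(1.008) + 79.904
    = 60.055 + 11.088 + 79.904 = 151.047

151.05 g/mol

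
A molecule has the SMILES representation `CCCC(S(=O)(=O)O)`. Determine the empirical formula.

C4H10O3S

Atom tally by fragment:
  CH3 → C:1 H:3
  CH2 → C:1 H:2
  CH2 → C:1 H:2
  CH2SO3H → C:1 H:3 S:1 O:3
Element totals:
  C: 4
  H: 10
  O: 3
  S: 1
Molecular formula: C4H10O3S.
gcd of subscripts (4, 10, 3, 1) = 1, so the empirical formula equals the molecular formula.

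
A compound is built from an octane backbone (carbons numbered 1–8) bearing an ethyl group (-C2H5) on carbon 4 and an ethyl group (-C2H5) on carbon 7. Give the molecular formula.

Atom tally by fragment:
  CH3 → C:1 H:3
  CH2 → C:1 H:2
  CH2 → C:1 H:2
  CH(C2H5) → C:3 H:6
  CH2 → C:1 H:2
  CH2 → C:1 H:2
  CH(C2H5) → C:3 H:6
  CH3 → C:1 H:3
Element totals:
  C: 12
  H: 26

C12H26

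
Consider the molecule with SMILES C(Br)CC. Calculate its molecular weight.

122.99 g/mol

Atom tally by fragment:
  BrCH2 → C:1 H:2 Br:1
  CH2 → C:1 H:2
  CH3 → C:1 H:3
Element totals:
  C: 3
  H: 7
  Br: 1
Molecular formula: C3H7Br.
  M = 3(12.011) + 7(1.008) + 79.904
    = 36.033 + 7.056 + 79.904 = 122.993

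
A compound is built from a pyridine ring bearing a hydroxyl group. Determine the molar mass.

95.10 g/mol

Atom tally by fragment:
  pyridine ring core → C:5 H:5 N:1
  (− 1 ring H displaced by substituents)
  + OH → O:1 H:1
Element totals:
  C: 5
  H: 5
  N: 1
  O: 1
Molecular formula: C5H5NO.
  M = 5(12.011) + 5(1.008) + 14.007 + 15.999
    = 60.055 + 5.040 + 14.007 + 15.999 = 95.101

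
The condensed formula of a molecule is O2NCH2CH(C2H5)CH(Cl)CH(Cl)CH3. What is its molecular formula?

C7H13Cl2NO2

Atom tally by fragment:
  O2NCH2 → C:1 H:2 N:1 O:2
  CH(C2H5) → C:3 H:6
  CH(Cl) → C:1 H:1 Cl:1
  CH(Cl) → C:1 H:1 Cl:1
  CH3 → C:1 H:3
Element totals:
  C: 7
  H: 13
  Cl: 2
  N: 1
  O: 2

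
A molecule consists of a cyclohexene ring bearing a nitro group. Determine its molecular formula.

Atom tally by fragment:
  cyclohexene ring core → C:6 H:10
  (− 1 ring H displaced by substituents)
  + NO2 → N:1 O:2
Element totals:
  C: 6
  H: 9
  N: 1
  O: 2

C6H9NO2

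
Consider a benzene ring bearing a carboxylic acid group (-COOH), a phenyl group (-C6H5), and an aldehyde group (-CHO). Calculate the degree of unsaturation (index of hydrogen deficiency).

10

Atom tally by fragment:
  benzene ring core → C:6 H:6
  (− 3 ring H displaced by substituents)
  + COOH → C:1 H:1 O:2
  + C6H5 → C:6 H:5
  + CHO → C:1 H:1 O:1
Element totals:
  C: 14
  H: 10
  O: 3
Molecular formula: C14H10O3.
DoU = (2C + 2 + N − H − X) / 2 = (2·14 + 2 + 0 − 10 − 0) / 2 = 10.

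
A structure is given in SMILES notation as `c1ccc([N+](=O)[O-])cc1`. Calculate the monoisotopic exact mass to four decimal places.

123.0320

Atom tally by fragment:
  benzene ring core → C:6 H:6
  (− 1 ring H displaced by substituents)
  + NO2 → N:1 O:2
Element totals:
  C: 6
  H: 5
  N: 1
  O: 2
Molecular formula: C6H5NO2.
  M = 6(12.0) + 5(1.007825) + 14.003074 + 2(15.994915)
    = 72.000000 + 5.039125 + 14.003074 + 31.989830 = 123.032029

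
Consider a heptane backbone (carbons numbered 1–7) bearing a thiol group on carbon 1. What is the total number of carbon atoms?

Atom tally by fragment:
  HSCH2 → C:1 H:3 S:1
  CH2 → C:1 H:2
  CH2 → C:1 H:2
  CH2 → C:1 H:2
  CH2 → C:1 H:2
  CH2 → C:1 H:2
  CH3 → C:1 H:3
Element totals:
  C: 7
  H: 16
  S: 1

7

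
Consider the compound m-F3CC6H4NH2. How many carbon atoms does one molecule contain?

7

Atom tally by fragment:
  benzene ring core → C:6 H:6
  (− 2 ring H displaced by substituents)
  + CF3 → C:1 F:3
  + NH2 → N:1 H:2
Element totals:
  C: 7
  H: 6
  F: 3
  N: 1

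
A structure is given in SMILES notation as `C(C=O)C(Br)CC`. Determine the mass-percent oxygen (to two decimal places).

Atom tally by fragment:
  OHCCH2 → C:2 H:3 O:1
  CH(Br) → C:1 H:1 Br:1
  CH2 → C:1 H:2
  CH3 → C:1 H:3
Element totals:
  C: 5
  H: 9
  Br: 1
  O: 1
Molecular formula: C5H9BrO.
Molar mass = 165.030 g/mol.
Mass from O: 1 × 15.999 = 15.999 g/mol.
%O = 15.999 / 165.030 × 100 = 9.69%.

9.69%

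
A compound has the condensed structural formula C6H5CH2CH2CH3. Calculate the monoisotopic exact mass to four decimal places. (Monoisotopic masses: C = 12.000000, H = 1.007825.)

120.0939

Element totals:
  C: 9
  H: 12
Molecular formula: C9H12.
  M = 9(12.0) + 12(1.007825)
    = 108.000000 + 12.093900 = 120.093900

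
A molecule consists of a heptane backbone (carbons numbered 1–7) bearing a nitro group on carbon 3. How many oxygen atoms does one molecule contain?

Atom tally by fragment:
  CH3 → C:1 H:3
  CH2 → C:1 H:2
  CH(NO2) → C:1 H:1 N:1 O:2
  CH2 → C:1 H:2
  CH2 → C:1 H:2
  CH2 → C:1 H:2
  CH3 → C:1 H:3
Element totals:
  C: 7
  H: 15
  N: 1
  O: 2

2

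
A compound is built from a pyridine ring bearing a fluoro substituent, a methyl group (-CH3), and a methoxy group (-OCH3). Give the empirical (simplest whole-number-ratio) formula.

Atom tally by fragment:
  pyridine ring core → C:5 H:5 N:1
  (− 3 ring H displaced by substituents)
  + F → F:1
  + CH3 → C:1 H:3
  + OCH3 → C:1 H:3 O:1
Element totals:
  C: 7
  H: 8
  F: 1
  N: 1
  O: 1
Molecular formula: C7H8FNO.
gcd of subscripts (7, 1, 8, 1, 1) = 1, so the empirical formula equals the molecular formula.

C7H8FNO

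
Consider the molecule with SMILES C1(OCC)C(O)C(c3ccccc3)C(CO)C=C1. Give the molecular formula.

C15H20O3

Atom tally by fragment:
  cyclohexene ring core → C:6 H:10
  (− 4 ring H displaced by substituents)
  + OC2H5 → C:2 H:5 O:1
  + OH → O:1 H:1
  + C6H5 → C:6 H:5
  + CH2OH → C:1 H:3 O:1
Element totals:
  C: 15
  H: 20
  O: 3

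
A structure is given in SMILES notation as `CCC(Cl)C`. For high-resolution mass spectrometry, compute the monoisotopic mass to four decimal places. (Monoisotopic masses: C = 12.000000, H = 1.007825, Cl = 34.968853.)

Atom tally by fragment:
  CH3 → C:1 H:3
  CH2 → C:1 H:2
  CH(Cl) → C:1 H:1 Cl:1
  CH3 → C:1 H:3
Element totals:
  C: 4
  H: 9
  Cl: 1
Molecular formula: C4H9Cl.
  M = 4(12.0) + 9(1.007825) + 34.968853
    = 48.000000 + 9.070425 + 34.968853 = 92.039278

92.0393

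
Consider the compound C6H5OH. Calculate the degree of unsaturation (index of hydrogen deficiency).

4

Atom tally by fragment:
  benzene ring core → C:6 H:6
  (− 1 ring H displaced by substituents)
  + OH → O:1 H:1
Element totals:
  C: 6
  H: 6
  O: 1
Molecular formula: C6H6O.
DoU = (2C + 2 + N − H − X) / 2 = (2·6 + 2 + 0 − 6 − 0) / 2 = 4.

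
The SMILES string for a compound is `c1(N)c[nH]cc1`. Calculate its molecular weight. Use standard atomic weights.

82.11 g/mol

Atom tally by fragment:
  pyrrole ring core → C:4 H:5 N:1
  (− 1 ring H displaced by substituents)
  + NH2 → N:1 H:2
Element totals:
  C: 4
  H: 6
  N: 2
Molecular formula: C4H6N2.
  M = 4(12.011) + 6(1.008) + 2(14.007)
    = 48.044 + 6.048 + 28.014 = 82.106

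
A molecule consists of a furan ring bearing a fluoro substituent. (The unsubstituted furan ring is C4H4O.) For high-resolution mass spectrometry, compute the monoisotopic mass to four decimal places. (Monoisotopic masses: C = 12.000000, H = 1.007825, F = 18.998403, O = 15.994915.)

Atom tally by fragment:
  furan ring core → C:4 H:4 O:1
  (− 1 ring H displaced by substituents)
  + F → F:1
Element totals:
  C: 4
  H: 3
  F: 1
  O: 1
Molecular formula: C4H3FO.
  M = 4(12.0) + 3(1.007825) + 18.998403 + 15.994915
    = 48.000000 + 3.023475 + 18.998403 + 15.994915 = 86.016793

86.0168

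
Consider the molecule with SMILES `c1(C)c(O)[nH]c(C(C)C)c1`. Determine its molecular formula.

Atom tally by fragment:
  pyrrole ring core → C:4 H:5 N:1
  (− 3 ring H displaced by substituents)
  + CH3 → C:1 H:3
  + OH → O:1 H:1
  + CH(CH3)2 → C:3 H:7
Element totals:
  C: 8
  H: 13
  N: 1
  O: 1

C8H13NO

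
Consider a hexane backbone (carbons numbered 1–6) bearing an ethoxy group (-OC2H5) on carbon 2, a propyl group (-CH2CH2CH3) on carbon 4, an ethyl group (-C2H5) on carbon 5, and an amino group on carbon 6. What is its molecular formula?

Atom tally by fragment:
  CH3 → C:1 H:3
  CH(OC2H5) → C:3 H:6 O:1
  CH2 → C:1 H:2
  CH(CH2CH2CH3) → C:4 H:8
  CH(C2H5) → C:3 H:6
  CH2NH2 → C:1 H:4 N:1
Element totals:
  C: 13
  H: 29
  N: 1
  O: 1

C13H29NO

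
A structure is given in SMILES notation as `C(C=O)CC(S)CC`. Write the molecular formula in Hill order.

C6H12OS

Atom tally by fragment:
  OHCCH2 → C:2 H:3 O:1
  CH2 → C:1 H:2
  CH(SH) → C:1 H:2 S:1
  CH2 → C:1 H:2
  CH3 → C:1 H:3
Element totals:
  C: 6
  H: 12
  O: 1
  S: 1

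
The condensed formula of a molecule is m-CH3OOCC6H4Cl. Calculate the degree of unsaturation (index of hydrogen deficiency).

Element totals:
  C: 8
  H: 7
  Cl: 1
  O: 2
Molecular formula: C8H7ClO2.
DoU = (2C + 2 + N − H − X) / 2 = (2·8 + 2 + 0 − 7 − 1) / 2 = 5.

5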